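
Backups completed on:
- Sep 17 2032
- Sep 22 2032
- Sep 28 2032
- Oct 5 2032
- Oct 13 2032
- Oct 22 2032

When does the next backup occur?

Gaps: 5, 6, 7, 8, 9 days — each gap is 1 larger than the previous one.
Next gap: 10 days. Oct 22 2032 + 10 days = Nov 1 2032.

Nov 1 2032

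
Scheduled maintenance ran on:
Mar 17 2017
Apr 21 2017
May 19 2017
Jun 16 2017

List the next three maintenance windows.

Gaps: 35, 28, 28 days — a mix of 28 and 35. Every date is a Friday.
Each is the 3rd Friday of its month.
3rd Friday of July 2017: Jul 21 2017.
3rd Friday of August 2017: Aug 18 2017.
3rd Friday of September 2017: Sep 15 2017.

Jul 21 2017, Aug 18 2017, Sep 15 2017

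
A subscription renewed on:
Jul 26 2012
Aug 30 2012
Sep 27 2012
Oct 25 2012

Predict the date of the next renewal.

Nov 29 2012

All Thursdays; the gaps (35, 28, 28) vary with month length.
This is the last Thursday of each month.
November 2012 ends with Thursday Nov 29 2012.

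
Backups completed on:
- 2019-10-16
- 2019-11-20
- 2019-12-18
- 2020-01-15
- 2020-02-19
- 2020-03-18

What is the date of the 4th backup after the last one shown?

2020-07-15

All dates are Wednesdays, 35, 28, 28, 35, 28 days apart.
Specifically, the 3rd Wednesday of each month.
April 2020 — 3rd Wednesday is 2020-04-15.
May 2020 — 3rd Wednesday is 2020-05-20.
June 2020 — 3rd Wednesday is 2020-06-17.
July 2020 — 3rd Wednesday is 2020-07-15.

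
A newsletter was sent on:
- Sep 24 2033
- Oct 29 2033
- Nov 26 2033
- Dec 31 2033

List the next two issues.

All Saturdays; the gaps (35, 28, 35) vary with month length.
This is the last Saturday of each month.
Last Saturday of January 2034: Jan 28 2034.
Last Saturday of February 2034: Feb 25 2034.

Jan 28 2034, Feb 25 2034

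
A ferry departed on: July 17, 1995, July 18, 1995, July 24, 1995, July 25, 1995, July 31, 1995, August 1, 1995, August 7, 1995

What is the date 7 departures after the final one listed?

The gap pattern 1, 6, 1, 6, 1, 6 repeats every 2 events.
These are the Mondays and Tuesdays of each week.
Next Tuesday: August 8, 1995.
The following Monday is August 14, 1995.
The following Tuesday is August 15, 1995.
The following Monday is August 21, 1995.
The following Tuesday is August 22, 1995.
Next Monday: August 28, 1995.
Next Tuesday: August 29, 1995.

August 29, 1995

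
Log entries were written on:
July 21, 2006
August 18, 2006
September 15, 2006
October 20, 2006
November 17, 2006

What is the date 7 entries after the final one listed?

June 15, 2007

These are Fridays at 28- or 35-day spacing (28, 28, 35, 28).
The pattern: 3rd Friday of the month.
3rd Friday of December 2006: December 15, 2006.
January 2007 — 3rd Friday is January 19, 2007.
3rd Friday of February 2007: February 16, 2007.
3rd Friday of March 2007: March 16, 2007.
April 2007 — 3rd Friday is April 20, 2007.
3rd Friday of May 2007: May 18, 2007.
June 2007 — 3rd Friday is June 15, 2007.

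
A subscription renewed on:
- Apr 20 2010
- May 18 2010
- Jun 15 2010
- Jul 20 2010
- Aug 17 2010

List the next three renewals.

These are Tuesdays at 28- or 35-day spacing (28, 28, 35, 28).
The pattern: 3rd Tuesday of the month.
September 2010 — 3rd Tuesday is Sep 21 2010.
3rd Tuesday of October 2010: Oct 19 2010.
November 2010 — 3rd Tuesday is Nov 16 2010.

Sep 21 2010, Oct 19 2010, Nov 16 2010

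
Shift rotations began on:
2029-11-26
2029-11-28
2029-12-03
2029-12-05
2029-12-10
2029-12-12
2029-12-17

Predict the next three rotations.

The gap pattern 2, 5, 2, 5, 2, 5 repeats every 2 events.
These are the Mondays and Wednesdays of each week.
Next Wednesday: 2029-12-19.
Next Monday: 2029-12-24.
Next Wednesday: 2029-12-26.

2029-12-19, 2029-12-24, 2029-12-26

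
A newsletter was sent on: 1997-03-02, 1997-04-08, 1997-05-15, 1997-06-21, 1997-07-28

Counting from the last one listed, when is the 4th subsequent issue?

1997-12-23

Gaps between consecutive events: 37, 37, 37, 37 days — a constant 37-day interval.
1997-07-28 + 37 days = 1997-09-03.
1997-09-03 + 37 days = 1997-10-10.
1997-10-10 + 37 days = 1997-11-16.
1997-11-16 + 37 days = 1997-12-23.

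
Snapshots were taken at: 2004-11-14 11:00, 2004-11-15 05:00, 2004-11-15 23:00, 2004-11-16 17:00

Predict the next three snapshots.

2004-11-17 11:00, 2004-11-18 05:00, 2004-11-18 23:00

The interval is a steady 18 hours (18, 18, 18).
2004-11-16 17:00 + 18 h = 2004-11-17 11:00.
2004-11-17 11:00 + 18 h = 2004-11-18 05:00.
2004-11-18 05:00 + 18 h = 2004-11-18 23:00.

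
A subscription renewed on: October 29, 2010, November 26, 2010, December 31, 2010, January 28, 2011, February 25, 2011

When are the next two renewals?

All Fridays; the gaps (28, 35, 28, 28) vary with month length.
This is the last Friday of each month.
Last Friday of March 2011: March 25, 2011.
April 2011 ends with Friday April 29, 2011.

March 25, 2011; April 29, 2011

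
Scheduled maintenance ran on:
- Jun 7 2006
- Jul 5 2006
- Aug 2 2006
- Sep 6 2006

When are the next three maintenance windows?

All dates are Wednesdays, 28, 28, 35 days apart.
Specifically, the 1st Wednesday of each month.
October 2006 — 1st Wednesday is Oct 4 2006.
November 2006 — 1st Wednesday is Nov 1 2006.
1st Wednesday of December 2006: Dec 6 2006.

Oct 4 2006, Nov 1 2006, Dec 6 2006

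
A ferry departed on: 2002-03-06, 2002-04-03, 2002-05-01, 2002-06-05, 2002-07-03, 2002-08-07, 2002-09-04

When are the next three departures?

2002-10-02, 2002-11-06, 2002-12-04

Gaps: 28, 28, 35, 28, 35, 28 days — a mix of 28 and 35. Every date is a Wednesday.
Each is the 1st Wednesday of its month.
October 2002 — 1st Wednesday is 2002-10-02.
November 2002 — 1st Wednesday is 2002-11-06.
1st Wednesday of December 2002: 2002-12-04.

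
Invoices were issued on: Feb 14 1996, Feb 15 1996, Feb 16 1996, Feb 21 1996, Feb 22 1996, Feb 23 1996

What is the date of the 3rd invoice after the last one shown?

Mar 1 1996

The gap pattern 1, 1, 5, 1, 1 repeats every 3 events.
These are the Wednesdays, Thursdays and Fridays of each week.
Next Wednesday: Feb 28 1996.
Next Thursday: Feb 29 1996.
The following Friday is Mar 1 1996.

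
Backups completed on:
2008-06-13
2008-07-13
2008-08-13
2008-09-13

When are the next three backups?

2008-10-13, 2008-11-13, 2008-12-13

Gaps: 30, 31, 31 days — not constant. Every event is on the 13th of the month.
Pattern: the 13th of each month.
October 2008: 2008-10-13.
Next: November 2008 → 2008-11-13.
Next: December 2008 → 2008-12-13.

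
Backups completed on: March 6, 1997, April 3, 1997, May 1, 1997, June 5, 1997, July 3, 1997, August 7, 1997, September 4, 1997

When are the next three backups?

October 2, 1997; November 6, 1997; December 4, 1997

All dates are Thursdays, 28, 28, 35, 28, 35, 28 days apart.
Specifically, the 1st Thursday of each month.
October 1997 — 1st Thursday is October 2, 1997.
November 1997 — 1st Thursday is November 6, 1997.
December 1997 — 1st Thursday is December 4, 1997.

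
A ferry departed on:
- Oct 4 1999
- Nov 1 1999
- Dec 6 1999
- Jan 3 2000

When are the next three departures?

Feb 7 2000, Mar 6 2000, Apr 3 2000

Gaps: 28, 35, 28 days — a mix of 28 and 35. Every date is a Monday.
Each is the 1st Monday of its month.
February 2000 — 1st Monday is Feb 7 2000.
1st Monday of March 2000: Mar 6 2000.
April 2000 — 1st Monday is Apr 3 2000.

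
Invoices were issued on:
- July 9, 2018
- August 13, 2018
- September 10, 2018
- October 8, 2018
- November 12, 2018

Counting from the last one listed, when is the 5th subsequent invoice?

All dates are Mondays, 35, 28, 28, 35 days apart.
Specifically, the 2nd Monday of each month.
December 2018 — 2nd Monday is December 10, 2018.
January 2019 — 2nd Monday is January 14, 2019.
2nd Monday of February 2019: February 11, 2019.
March 2019 — 2nd Monday is March 11, 2019.
2nd Monday of April 2019: April 8, 2019.

April 8, 2019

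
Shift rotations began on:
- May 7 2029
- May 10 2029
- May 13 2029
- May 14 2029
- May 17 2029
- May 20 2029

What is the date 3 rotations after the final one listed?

May 27 2029

Every event lands on a Monday or Thursday or Sunday (gaps cycle 3, 3, 1, 3, 3).
So the schedule is: every Monday, Thursday and Sunday.
Next Monday: May 21 2029.
The following Thursday is May 24 2029.
Next Sunday: May 27 2029.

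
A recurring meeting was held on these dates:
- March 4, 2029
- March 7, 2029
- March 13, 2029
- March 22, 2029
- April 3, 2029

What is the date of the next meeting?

April 18, 2029

Intervals are 3, 6, 9, 12 days — an arithmetic progression with common difference 3.
Next gap: 15 days. April 3, 2029 + 15 days = April 18, 2029.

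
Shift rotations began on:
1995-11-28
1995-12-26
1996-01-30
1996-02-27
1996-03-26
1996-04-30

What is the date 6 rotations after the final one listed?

Every date is a Tuesday; gaps 28, 35, 28, 28, 35 days.
Each is the last Tuesday of its month (at least one falls on the 29th or later, ruling out '4th Tuesday').
May 1996 ends with Tuesday 1996-05-28.
June 1996 ends with Tuesday 1996-06-25.
Last Tuesday of July 1996: 1996-07-30.
Last Tuesday of August 1996: 1996-08-27.
Last Tuesday of September 1996: 1996-09-24.
October 1996 ends with Tuesday 1996-10-29.

1996-10-29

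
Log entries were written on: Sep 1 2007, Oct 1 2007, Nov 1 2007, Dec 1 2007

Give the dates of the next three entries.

Jan 1 2008, Feb 1 2008, Mar 1 2008

The day-of-month is always 1 (30, 31, 30 days between events).
So this recurs on the 1st of each month.
Next: January 2008 → Jan 1 2008.
Next: February 2008 → Feb 1 2008.
Next: March 2008 → Mar 1 2008.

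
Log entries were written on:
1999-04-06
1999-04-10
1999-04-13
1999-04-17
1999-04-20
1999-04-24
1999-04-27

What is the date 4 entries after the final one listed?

The gap pattern 4, 3, 4, 3, 4, 3 repeats every 2 events.
These are the Tuesdays and Saturdays of each week.
Next Saturday: 1999-05-01.
The following Tuesday is 1999-05-04.
The following Saturday is 1999-05-08.
The following Tuesday is 1999-05-11.

1999-05-11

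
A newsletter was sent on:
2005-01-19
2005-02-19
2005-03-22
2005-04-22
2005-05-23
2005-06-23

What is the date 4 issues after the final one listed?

The spacing is 31, 31, 31, 31, 31 days — always 31 days.
2005-06-23 + 31 days = 2005-07-24.
2005-07-24 + 31 days = 2005-08-24.
2005-08-24 + 31 days = 2005-09-24.
2005-09-24 + 31 days = 2005-10-25.

2005-10-25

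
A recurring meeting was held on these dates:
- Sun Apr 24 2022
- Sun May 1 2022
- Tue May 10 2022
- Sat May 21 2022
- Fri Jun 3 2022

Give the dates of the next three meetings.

Intervals are 7, 9, 11, 13 days — an arithmetic progression with common difference 2.
Next gap: 15 days. Fri Jun 3 2022 + 15 days = Sat Jun 18 2022.
Next gap: 17 days. Sat Jun 18 2022 + 17 days = Tue Jul 5 2022.
Next gap: 19 days. Tue Jul 5 2022 + 19 days = Sun Jul 24 2022.

Sat Jun 18 2022, Tue Jul 5 2022, Sun Jul 24 2022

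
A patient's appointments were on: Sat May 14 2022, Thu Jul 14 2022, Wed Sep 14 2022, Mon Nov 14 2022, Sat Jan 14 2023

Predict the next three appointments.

Tue Mar 14 2023, Sun May 14 2023, Fri Jul 14 2023

Gaps: 61, 62, 61, 61 days — not constant. Every event is on the 14th of the month.
Pattern: the 14th of every 2 months.
March 2023: Tue Mar 14 2023.
May 2023: Sun May 14 2023.
July 2023: Fri Jul 14 2023.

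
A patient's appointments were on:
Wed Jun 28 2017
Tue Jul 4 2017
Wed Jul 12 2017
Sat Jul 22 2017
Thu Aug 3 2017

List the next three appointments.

Thu Aug 17 2017, Sat Sep 2 2017, Wed Sep 20 2017

Gaps: 6, 8, 10, 12 days — each gap is 2 larger than the previous one.
Next gap: 14 days. Thu Aug 3 2017 + 14 days = Thu Aug 17 2017.
Next gap: 16 days. Thu Aug 17 2017 + 16 days = Sat Sep 2 2017.
Next gap: 18 days. Sat Sep 2 2017 + 18 days = Wed Sep 20 2017.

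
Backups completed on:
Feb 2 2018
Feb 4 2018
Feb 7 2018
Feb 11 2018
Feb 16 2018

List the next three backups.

Feb 22 2018, Mar 1 2018, Mar 9 2018

The spacing grows by 1 each time: 2, 3, 4, 5 days.
Next gap: 6 days. Feb 16 2018 + 6 days = Feb 22 2018.
Next gap: 7 days. Feb 22 2018 + 7 days = Mar 1 2018.
Next gap: 8 days. Mar 1 2018 + 8 days = Mar 9 2018.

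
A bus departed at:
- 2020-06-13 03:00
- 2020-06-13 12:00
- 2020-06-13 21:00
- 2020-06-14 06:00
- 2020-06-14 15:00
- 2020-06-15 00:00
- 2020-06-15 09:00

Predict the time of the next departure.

2020-06-15 18:00

The interval is a steady 9 hours (9, 9, 9, 9, 9, 9).
2020-06-15 09:00 + 9 h = 2020-06-15 18:00.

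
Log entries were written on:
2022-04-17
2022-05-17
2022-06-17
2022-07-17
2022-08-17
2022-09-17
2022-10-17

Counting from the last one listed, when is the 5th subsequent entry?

2023-03-17

Gaps: 30, 31, 30, 31, 31, 30 days — not constant. Every event is on the 17th of the month.
Pattern: the 17th of each month.
November 2022: 2022-11-17.
Next: December 2022 → 2022-12-17.
January 2023: 2023-01-17.
Next: February 2023 → 2023-02-17.
March 2023: 2023-03-17.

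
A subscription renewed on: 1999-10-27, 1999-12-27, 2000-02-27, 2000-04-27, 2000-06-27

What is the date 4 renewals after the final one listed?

Each date is the 27th; the gaps (61, 62, 60, 61) track the month lengths.
The rule is the 27th of every 2 months.
Next: August 2000 → 2000-08-27.
October 2000: 2000-10-27.
December 2000: 2000-12-27.
February 2001: 2001-02-27.

2001-02-27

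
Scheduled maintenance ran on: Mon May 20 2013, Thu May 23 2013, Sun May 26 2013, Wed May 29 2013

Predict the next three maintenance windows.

The spacing is 3, 3, 3 days — always 3 days.
Wed May 29 2013 + 3 days = Sat Jun 1 2013.
Sat Jun 1 2013 + 3 days = Tue Jun 4 2013.
Tue Jun 4 2013 + 3 days = Fri Jun 7 2013.

Sat Jun 1 2013, Tue Jun 4 2013, Fri Jun 7 2013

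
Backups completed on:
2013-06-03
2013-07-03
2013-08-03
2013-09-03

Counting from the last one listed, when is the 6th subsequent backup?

Gaps: 30, 31, 31 days — not constant. Every event is on the 3rd of the month.
Pattern: the 3rd of each month.
Next: October 2013 → 2013-10-03.
Next: November 2013 → 2013-11-03.
Next: December 2013 → 2013-12-03.
January 2014: 2014-01-03.
February 2014: 2014-02-03.
Next: March 2014 → 2014-03-03.

2014-03-03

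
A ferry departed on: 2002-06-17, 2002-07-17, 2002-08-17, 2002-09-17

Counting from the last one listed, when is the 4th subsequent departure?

2003-01-17

The day-of-month is always 17 (30, 31, 31 days between events).
So this recurs on the 17th of each month.
October 2002: 2002-10-17.
Next: November 2002 → 2002-11-17.
December 2002: 2002-12-17.
Next: January 2003 → 2003-01-17.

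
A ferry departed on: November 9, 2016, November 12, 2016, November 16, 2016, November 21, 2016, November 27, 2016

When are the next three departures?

December 4, 2016; December 12, 2016; December 21, 2016

Gaps: 3, 4, 5, 6 days — each gap is 1 larger than the previous one.
Next gap: 7 days. November 27, 2016 + 7 days = December 4, 2016.
Next gap: 8 days. December 4, 2016 + 8 days = December 12, 2016.
Next gap: 9 days. December 12, 2016 + 9 days = December 21, 2016.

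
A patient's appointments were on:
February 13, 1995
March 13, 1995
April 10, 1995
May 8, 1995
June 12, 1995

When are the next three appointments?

These are Mondays at 28- or 35-day spacing (28, 28, 28, 35).
The pattern: 2nd Monday of the month.
2nd Monday of July 1995: July 10, 1995.
2nd Monday of August 1995: August 14, 1995.
September 1995 — 2nd Monday is September 11, 1995.

July 10, 1995; August 14, 1995; September 11, 1995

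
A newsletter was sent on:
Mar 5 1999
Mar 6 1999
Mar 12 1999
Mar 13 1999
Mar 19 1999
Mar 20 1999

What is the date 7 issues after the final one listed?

Every event lands on a Friday or Saturday (gaps cycle 1, 6, 1, 6, 1).
So the schedule is: every Friday and Saturday.
The following Friday is Mar 26 1999.
The following Saturday is Mar 27 1999.
Next Friday: Apr 2 1999.
The following Saturday is Apr 3 1999.
The following Friday is Apr 9 1999.
Next Saturday: Apr 10 1999.
Next Friday: Apr 16 1999.

Apr 16 1999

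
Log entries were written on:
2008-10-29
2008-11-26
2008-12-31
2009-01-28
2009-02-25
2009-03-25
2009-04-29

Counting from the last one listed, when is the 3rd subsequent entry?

2009-07-29

All Wednesdays; the gaps (28, 35, 28, 28, 28, 35) vary with month length.
This is the last Wednesday of each month.
Last Wednesday of May 2009: 2009-05-27.
Last Wednesday of June 2009: 2009-06-24.
July 2009 ends with Wednesday 2009-07-29.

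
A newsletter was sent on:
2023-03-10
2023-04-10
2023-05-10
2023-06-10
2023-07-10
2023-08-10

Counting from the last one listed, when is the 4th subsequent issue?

2023-12-10

Gaps: 31, 30, 31, 30, 31 days — not constant. Every event is on the 10th of the month.
Pattern: the 10th of each month.
Next: September 2023 → 2023-09-10.
October 2023: 2023-10-10.
Next: November 2023 → 2023-11-10.
December 2023: 2023-12-10.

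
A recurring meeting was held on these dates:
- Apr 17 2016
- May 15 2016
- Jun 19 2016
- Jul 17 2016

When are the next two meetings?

Gaps: 28, 35, 28 days — a mix of 28 and 35. Every date is a Sunday.
Each is the 3rd Sunday of its month.
3rd Sunday of August 2016: Aug 21 2016.
3rd Sunday of September 2016: Sep 18 2016.

Aug 21 2016, Sep 18 2016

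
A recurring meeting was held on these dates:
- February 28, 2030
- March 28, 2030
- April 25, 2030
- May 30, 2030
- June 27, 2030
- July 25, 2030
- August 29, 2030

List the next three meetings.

All Thursdays; the gaps (28, 28, 35, 28, 28, 35) vary with month length.
This is the last Thursday of each month.
Last Thursday of September 2030: September 26, 2030.
October 2030 ends with Thursday October 31, 2030.
Last Thursday of November 2030: November 28, 2030.

September 26, 2030; October 31, 2030; November 28, 2030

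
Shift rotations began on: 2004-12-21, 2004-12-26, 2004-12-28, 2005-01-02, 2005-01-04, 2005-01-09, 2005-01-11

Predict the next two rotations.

2005-01-16, 2005-01-18

The gap pattern 5, 2, 5, 2, 5, 2 repeats every 2 events.
These are the Tuesdays and Sundays of each week.
Next Sunday: 2005-01-16.
Next Tuesday: 2005-01-18.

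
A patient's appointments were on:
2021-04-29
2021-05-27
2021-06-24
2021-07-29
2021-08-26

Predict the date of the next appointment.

All Thursdays; the gaps (28, 28, 35, 28) vary with month length.
This is the last Thursday of each month.
September 2021 ends with Thursday 2021-09-30.

2021-09-30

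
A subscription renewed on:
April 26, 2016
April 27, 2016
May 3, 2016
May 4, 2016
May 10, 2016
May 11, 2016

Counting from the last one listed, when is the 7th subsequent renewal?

June 7, 2016

Gaps: 1, 6, 1, 6, 1 days — not constant, but cyclic with period 2.
The events fall on every Tuesday and Wednesday.
Next Tuesday: May 17, 2016.
Next Wednesday: May 18, 2016.
Next Tuesday: May 24, 2016.
The following Wednesday is May 25, 2016.
Next Tuesday: May 31, 2016.
The following Wednesday is June 1, 2016.
The following Tuesday is June 7, 2016.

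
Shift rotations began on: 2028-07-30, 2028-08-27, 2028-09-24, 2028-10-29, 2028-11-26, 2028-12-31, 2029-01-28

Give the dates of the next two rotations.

2029-02-25, 2029-03-25

All Sundays; the gaps (28, 28, 35, 28, 35, 28) vary with month length.
This is the last Sunday of each month.
Last Sunday of February 2029: 2029-02-25.
Last Sunday of March 2029: 2029-03-25.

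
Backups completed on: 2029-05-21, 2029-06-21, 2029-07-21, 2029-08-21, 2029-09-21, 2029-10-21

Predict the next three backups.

2029-11-21, 2029-12-21, 2030-01-21

Each date is the 21st; the gaps (31, 30, 31, 31, 30) track the month lengths.
The rule is the 21st of each month.
Next: November 2029 → 2029-11-21.
Next: December 2029 → 2029-12-21.
Next: January 2030 → 2030-01-21.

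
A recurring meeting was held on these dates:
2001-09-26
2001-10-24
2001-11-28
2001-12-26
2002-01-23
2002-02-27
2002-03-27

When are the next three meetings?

2002-04-24, 2002-05-22, 2002-06-26

Gaps: 28, 35, 28, 28, 35, 28 days — a mix of 28 and 35. Every date is a Wednesday.
Each is the 4th Wednesday of its month.
4th Wednesday of April 2002: 2002-04-24.
May 2002 — 4th Wednesday is 2002-05-22.
June 2002 — 4th Wednesday is 2002-06-26.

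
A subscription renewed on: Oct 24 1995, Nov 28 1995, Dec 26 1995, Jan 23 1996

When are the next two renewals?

These are Tuesdays at 28- or 35-day spacing (35, 28, 28).
The pattern: 4th Tuesday of the month.
February 1996 — 4th Tuesday is Feb 27 1996.
4th Tuesday of March 1996: Mar 26 1996.

Feb 27 1996, Mar 26 1996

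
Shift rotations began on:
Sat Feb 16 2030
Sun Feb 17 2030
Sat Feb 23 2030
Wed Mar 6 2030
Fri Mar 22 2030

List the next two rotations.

Fri Apr 12 2030, Wed May 8 2030

The spacing grows by 5 each time: 1, 6, 11, 16 days.
Next gap: 21 days. Fri Mar 22 2030 + 21 days = Fri Apr 12 2030.
Next gap: 26 days. Fri Apr 12 2030 + 26 days = Wed May 8 2030.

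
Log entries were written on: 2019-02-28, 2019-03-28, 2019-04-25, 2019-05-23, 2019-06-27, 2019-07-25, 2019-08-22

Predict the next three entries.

These are Thursdays at 28- or 35-day spacing (28, 28, 28, 35, 28, 28).
The pattern: 4th Thursday of the month.
September 2019 — 4th Thursday is 2019-09-26.
October 2019 — 4th Thursday is 2019-10-24.
4th Thursday of November 2019: 2019-11-28.

2019-09-26, 2019-10-24, 2019-11-28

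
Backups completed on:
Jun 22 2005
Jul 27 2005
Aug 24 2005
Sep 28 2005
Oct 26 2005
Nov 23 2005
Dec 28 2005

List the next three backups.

These are Wednesdays at 28- or 35-day spacing (35, 28, 35, 28, 28, 35).
The pattern: 4th Wednesday of the month.
4th Wednesday of January 2006: Jan 25 2006.
February 2006 — 4th Wednesday is Feb 22 2006.
4th Wednesday of March 2006: Mar 22 2006.

Jan 25 2006, Feb 22 2006, Mar 22 2006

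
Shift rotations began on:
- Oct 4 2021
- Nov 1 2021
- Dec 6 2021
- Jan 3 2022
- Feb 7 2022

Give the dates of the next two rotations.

All dates are Mondays, 28, 35, 28, 35 days apart.
Specifically, the 1st Monday of each month.
March 2022 — 1st Monday is Mar 7 2022.
1st Monday of April 2022: Apr 4 2022.

Mar 7 2022, Apr 4 2022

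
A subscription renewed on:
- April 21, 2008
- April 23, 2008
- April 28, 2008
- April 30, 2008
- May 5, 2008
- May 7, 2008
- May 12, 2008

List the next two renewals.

Every event lands on a Monday or Wednesday (gaps cycle 2, 5, 2, 5, 2, 5).
So the schedule is: every Monday and Wednesday.
Next Wednesday: May 14, 2008.
Next Monday: May 19, 2008.

May 14, 2008; May 19, 2008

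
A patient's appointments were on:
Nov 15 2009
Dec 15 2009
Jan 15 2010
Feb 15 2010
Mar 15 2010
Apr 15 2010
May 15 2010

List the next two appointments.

Jun 15 2010, Jul 15 2010

Each date is the 15th; the gaps (30, 31, 31, 28, 31, 30) track the month lengths.
The rule is the 15th of each month.
June 2010: Jun 15 2010.
July 2010: Jul 15 2010.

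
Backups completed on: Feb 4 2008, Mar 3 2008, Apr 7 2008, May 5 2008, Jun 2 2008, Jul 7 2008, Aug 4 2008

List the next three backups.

These are Mondays at 28- or 35-day spacing (28, 35, 28, 28, 35, 28).
The pattern: 1st Monday of the month.
1st Monday of September 2008: Sep 1 2008.
1st Monday of October 2008: Oct 6 2008.
November 2008 — 1st Monday is Nov 3 2008.

Sep 1 2008, Oct 6 2008, Nov 3 2008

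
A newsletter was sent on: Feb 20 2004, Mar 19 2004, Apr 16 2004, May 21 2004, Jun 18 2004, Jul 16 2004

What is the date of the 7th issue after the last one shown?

Feb 18 2005

Gaps: 28, 28, 35, 28, 28 days — a mix of 28 and 35. Every date is a Friday.
Each is the 3rd Friday of its month.
August 2004 — 3rd Friday is Aug 20 2004.
September 2004 — 3rd Friday is Sep 17 2004.
3rd Friday of October 2004: Oct 15 2004.
3rd Friday of November 2004: Nov 19 2004.
December 2004 — 3rd Friday is Dec 17 2004.
January 2005 — 3rd Friday is Jan 21 2005.
3rd Friday of February 2005: Feb 18 2005.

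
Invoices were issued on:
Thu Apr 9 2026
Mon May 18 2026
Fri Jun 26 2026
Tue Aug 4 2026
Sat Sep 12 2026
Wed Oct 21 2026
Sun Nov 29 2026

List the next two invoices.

Thu Jan 7 2027, Mon Feb 15 2027

The spacing is 39, 39, 39, 39, 39, 39 days — always 39 days.
Sun Nov 29 2026 + 39 days = Thu Jan 7 2027.
Thu Jan 7 2027 + 39 days = Mon Feb 15 2027.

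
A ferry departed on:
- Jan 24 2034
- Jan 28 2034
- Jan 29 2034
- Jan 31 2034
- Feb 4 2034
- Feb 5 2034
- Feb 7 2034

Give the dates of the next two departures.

Feb 11 2034, Feb 12 2034

Every event lands on a Tuesday or Saturday or Sunday (gaps cycle 4, 1, 2, 4, 1, 2).
So the schedule is: every Tuesday, Saturday and Sunday.
The following Saturday is Feb 11 2034.
Next Sunday: Feb 12 2034.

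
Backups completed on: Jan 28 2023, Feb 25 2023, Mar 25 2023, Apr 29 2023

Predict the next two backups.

Every date is a Saturday; gaps 28, 28, 35 days.
Each is the last Saturday of its month (at least one falls on the 29th or later, ruling out '4th Saturday').
Last Saturday of May 2023: May 27 2023.
Last Saturday of June 2023: Jun 24 2023.

May 27 2023, Jun 24 2023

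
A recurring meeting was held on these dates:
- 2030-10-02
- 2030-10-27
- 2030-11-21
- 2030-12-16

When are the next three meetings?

Every event comes 25 days after the last (25, 25, 25).
2030-12-16 + 25 days = 2031-01-10.
2031-01-10 + 25 days = 2031-02-04.
2031-02-04 + 25 days = 2031-03-01.

2031-01-10, 2031-02-04, 2031-03-01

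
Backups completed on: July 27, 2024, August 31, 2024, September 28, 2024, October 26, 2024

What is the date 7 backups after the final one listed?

May 31, 2025

Every date is a Saturday; gaps 35, 28, 28 days.
Each is the last Saturday of its month (at least one falls on the 29th or later, ruling out '4th Saturday').
Last Saturday of November 2024: November 30, 2024.
December 2024 ends with Saturday December 28, 2024.
January 2025 ends with Saturday January 25, 2025.
February 2025 ends with Saturday February 22, 2025.
Last Saturday of March 2025: March 29, 2025.
Last Saturday of April 2025: April 26, 2025.
May 2025 ends with Saturday May 31, 2025.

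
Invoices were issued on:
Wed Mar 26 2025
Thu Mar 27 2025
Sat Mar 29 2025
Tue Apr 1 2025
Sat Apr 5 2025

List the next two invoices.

The spacing grows by 1 each time: 1, 2, 3, 4 days.
Next gap: 5 days. Sat Apr 5 2025 + 5 days = Thu Apr 10 2025.
Next gap: 6 days. Thu Apr 10 2025 + 6 days = Wed Apr 16 2025.

Thu Apr 10 2025, Wed Apr 16 2025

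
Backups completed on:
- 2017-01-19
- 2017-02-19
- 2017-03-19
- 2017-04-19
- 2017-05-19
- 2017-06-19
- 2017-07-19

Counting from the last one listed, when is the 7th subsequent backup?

2018-02-19

Each date is the 19th; the gaps (31, 28, 31, 30, 31, 30) track the month lengths.
The rule is the 19th of each month.
August 2017: 2017-08-19.
September 2017: 2017-09-19.
October 2017: 2017-10-19.
Next: November 2017 → 2017-11-19.
Next: December 2017 → 2017-12-19.
January 2018: 2018-01-19.
February 2018: 2018-02-19.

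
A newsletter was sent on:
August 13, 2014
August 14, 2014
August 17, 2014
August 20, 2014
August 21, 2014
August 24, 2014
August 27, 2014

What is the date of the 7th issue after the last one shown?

September 11, 2014

Every event lands on a Wednesday or Thursday or Sunday (gaps cycle 1, 3, 3, 1, 3, 3).
So the schedule is: every Wednesday, Thursday and Sunday.
Next Thursday: August 28, 2014.
The following Sunday is August 31, 2014.
The following Wednesday is September 3, 2014.
The following Thursday is September 4, 2014.
Next Sunday: September 7, 2014.
Next Wednesday: September 10, 2014.
The following Thursday is September 11, 2014.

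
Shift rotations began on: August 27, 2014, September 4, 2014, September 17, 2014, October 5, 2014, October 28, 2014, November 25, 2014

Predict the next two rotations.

December 28, 2014; February 4, 2015

Intervals are 8, 13, 18, 23, 28 days — an arithmetic progression with common difference 5.
Next gap: 33 days. November 25, 2014 + 33 days = December 28, 2014.
Next gap: 38 days. December 28, 2014 + 38 days = February 4, 2015.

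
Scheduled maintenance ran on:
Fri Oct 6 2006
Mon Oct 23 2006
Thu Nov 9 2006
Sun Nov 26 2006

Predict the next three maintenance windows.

Wed Dec 13 2006, Sat Dec 30 2006, Tue Jan 16 2007

Gaps between consecutive events: 17, 17, 17 days — a constant 17-day interval.
Sun Nov 26 2006 + 17 days = Wed Dec 13 2006.
Wed Dec 13 2006 + 17 days = Sat Dec 30 2006.
Sat Dec 30 2006 + 17 days = Tue Jan 16 2007.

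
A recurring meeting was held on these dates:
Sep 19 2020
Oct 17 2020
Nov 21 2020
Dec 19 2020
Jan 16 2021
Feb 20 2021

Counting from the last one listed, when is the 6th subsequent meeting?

Aug 21 2021

All dates are Saturdays, 28, 35, 28, 28, 35 days apart.
Specifically, the 3rd Saturday of each month.
3rd Saturday of March 2021: Mar 20 2021.
April 2021 — 3rd Saturday is Apr 17 2021.
May 2021 — 3rd Saturday is May 15 2021.
3rd Saturday of June 2021: Jun 19 2021.
July 2021 — 3rd Saturday is Jul 17 2021.
3rd Saturday of August 2021: Aug 21 2021.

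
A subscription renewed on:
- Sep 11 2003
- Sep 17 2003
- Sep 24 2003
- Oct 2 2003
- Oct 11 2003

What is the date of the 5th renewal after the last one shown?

Gaps: 6, 7, 8, 9 days — each gap is 1 larger than the previous one.
Next gap: 10 days. Oct 11 2003 + 10 days = Oct 21 2003.
Next gap: 11 days. Oct 21 2003 + 11 days = Nov 1 2003.
Next gap: 12 days. Nov 1 2003 + 12 days = Nov 13 2003.
Next gap: 13 days. Nov 13 2003 + 13 days = Nov 26 2003.
Next gap: 14 days. Nov 26 2003 + 14 days = Dec 10 2003.

Dec 10 2003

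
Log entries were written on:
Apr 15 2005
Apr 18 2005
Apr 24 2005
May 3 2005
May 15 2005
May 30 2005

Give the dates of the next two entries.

Intervals are 3, 6, 9, 12, 15 days — an arithmetic progression with common difference 3.
Next gap: 18 days. May 30 2005 + 18 days = Jun 17 2005.
Next gap: 21 days. Jun 17 2005 + 21 days = Jul 8 2005.

Jun 17 2005, Jul 8 2005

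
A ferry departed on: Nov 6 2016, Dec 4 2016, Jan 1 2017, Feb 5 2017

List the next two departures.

These are Sundays at 28- or 35-day spacing (28, 28, 35).
The pattern: 1st Sunday of the month.
March 2017 — 1st Sunday is Mar 5 2017.
1st Sunday of April 2017: Apr 2 2017.

Mar 5 2017, Apr 2 2017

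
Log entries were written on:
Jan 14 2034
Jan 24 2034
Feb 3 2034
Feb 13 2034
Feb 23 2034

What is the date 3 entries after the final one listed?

Mar 25 2034

Gaps between consecutive events: 10, 10, 10, 10 days — a constant 10-day interval.
Feb 23 2034 + 10 days = Mar 5 2034.
Mar 5 2034 + 10 days = Mar 15 2034.
Mar 15 2034 + 10 days = Mar 25 2034.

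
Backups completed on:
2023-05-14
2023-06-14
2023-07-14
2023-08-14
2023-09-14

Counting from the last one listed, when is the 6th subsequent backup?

The day-of-month is always 14 (31, 30, 31, 31 days between events).
So this recurs on the 14th of each month.
October 2023: 2023-10-14.
Next: November 2023 → 2023-11-14.
December 2023: 2023-12-14.
January 2024: 2024-01-14.
Next: February 2024 → 2024-02-14.
Next: March 2024 → 2024-03-14.

2024-03-14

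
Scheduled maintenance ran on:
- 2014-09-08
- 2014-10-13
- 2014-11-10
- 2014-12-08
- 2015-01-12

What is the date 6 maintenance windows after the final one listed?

All dates are Mondays, 35, 28, 28, 35 days apart.
Specifically, the 2nd Monday of each month.
February 2015 — 2nd Monday is 2015-02-09.
March 2015 — 2nd Monday is 2015-03-09.
2nd Monday of April 2015: 2015-04-13.
May 2015 — 2nd Monday is 2015-05-11.
2nd Monday of June 2015: 2015-06-08.
July 2015 — 2nd Monday is 2015-07-13.

2015-07-13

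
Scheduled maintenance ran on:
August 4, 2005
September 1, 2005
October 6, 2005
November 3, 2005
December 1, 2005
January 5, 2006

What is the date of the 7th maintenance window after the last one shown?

All dates are Thursdays, 28, 35, 28, 28, 35 days apart.
Specifically, the 1st Thursday of each month.
1st Thursday of February 2006: February 2, 2006.
March 2006 — 1st Thursday is March 2, 2006.
April 2006 — 1st Thursday is April 6, 2006.
May 2006 — 1st Thursday is May 4, 2006.
June 2006 — 1st Thursday is June 1, 2006.
July 2006 — 1st Thursday is July 6, 2006.
1st Thursday of August 2006: August 3, 2006.

August 3, 2006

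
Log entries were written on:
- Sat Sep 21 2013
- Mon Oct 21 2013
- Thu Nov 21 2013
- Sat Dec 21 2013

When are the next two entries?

Gaps: 30, 31, 30 days — not constant. Every event is on the 21st of the month.
Pattern: the 21st of each month.
Next: January 2014 → Tue Jan 21 2014.
Next: February 2014 → Fri Feb 21 2014.

Tue Jan 21 2014, Fri Feb 21 2014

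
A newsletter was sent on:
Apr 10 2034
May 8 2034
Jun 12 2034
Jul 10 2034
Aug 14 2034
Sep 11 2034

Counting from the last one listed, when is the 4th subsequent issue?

Gaps: 28, 35, 28, 35, 28 days — a mix of 28 and 35. Every date is a Monday.
Each is the 2nd Monday of its month.
2nd Monday of October 2034: Oct 9 2034.
2nd Monday of November 2034: Nov 13 2034.
2nd Monday of December 2034: Dec 11 2034.
January 2035 — 2nd Monday is Jan 8 2035.

Jan 8 2035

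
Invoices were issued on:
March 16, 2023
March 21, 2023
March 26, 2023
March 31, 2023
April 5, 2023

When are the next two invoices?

Every event comes 5 days after the last (5, 5, 5, 5).
April 5, 2023 + 5 days = April 10, 2023.
April 10, 2023 + 5 days = April 15, 2023.

April 10, 2023; April 15, 2023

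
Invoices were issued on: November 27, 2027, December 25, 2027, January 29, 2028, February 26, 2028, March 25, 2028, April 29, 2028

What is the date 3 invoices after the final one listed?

Every date is a Saturday; gaps 28, 35, 28, 28, 35 days.
Each is the last Saturday of its month (at least one falls on the 29th or later, ruling out '4th Saturday').
Last Saturday of May 2028: May 27, 2028.
June 2028 ends with Saturday June 24, 2028.
July 2028 ends with Saturday July 29, 2028.

July 29, 2028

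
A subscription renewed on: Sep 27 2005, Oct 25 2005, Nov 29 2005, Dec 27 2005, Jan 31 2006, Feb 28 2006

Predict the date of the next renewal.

Mar 28 2006

These are Tuesdays with 28, 35, 28, 35, 28-day gaps.
Each is the final Tuesday of its month — Nov 29 2005 is past the 28th, so '4th Tuesday' doesn't fit.
Last Tuesday of March 2006: Mar 28 2006.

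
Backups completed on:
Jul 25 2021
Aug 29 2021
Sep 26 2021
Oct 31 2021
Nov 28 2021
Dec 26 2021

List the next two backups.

Jan 30 2022, Feb 27 2022

These are Sundays with 35, 28, 35, 28, 28-day gaps.
Each is the final Sunday of its month — Aug 29 2021 is past the 28th, so '4th Sunday' doesn't fit.
Last Sunday of January 2022: Jan 30 2022.
Last Sunday of February 2022: Feb 27 2022.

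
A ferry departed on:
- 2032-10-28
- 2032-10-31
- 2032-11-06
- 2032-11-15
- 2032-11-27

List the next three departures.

Intervals are 3, 6, 9, 12 days — an arithmetic progression with common difference 3.
Next gap: 15 days. 2032-11-27 + 15 days = 2032-12-12.
Next gap: 18 days. 2032-12-12 + 18 days = 2032-12-30.
Next gap: 21 days. 2032-12-30 + 21 days = 2033-01-20.

2032-12-12, 2032-12-30, 2033-01-20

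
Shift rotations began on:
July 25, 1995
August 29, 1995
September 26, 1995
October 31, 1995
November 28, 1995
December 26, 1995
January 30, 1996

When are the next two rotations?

These are Tuesdays with 35, 28, 35, 28, 28, 35-day gaps.
Each is the final Tuesday of its month — August 29, 1995 is past the 28th, so '4th Tuesday' doesn't fit.
February 1996 ends with Tuesday February 27, 1996.
March 1996 ends with Tuesday March 26, 1996.

February 27, 1996; March 26, 1996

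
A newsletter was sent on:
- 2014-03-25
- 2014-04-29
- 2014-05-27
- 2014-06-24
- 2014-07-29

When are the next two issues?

These are Tuesdays with 35, 28, 28, 35-day gaps.
Each is the final Tuesday of its month — 2014-04-29 is past the 28th, so '4th Tuesday' doesn't fit.
August 2014 ends with Tuesday 2014-08-26.
Last Tuesday of September 2014: 2014-09-30.

2014-08-26, 2014-09-30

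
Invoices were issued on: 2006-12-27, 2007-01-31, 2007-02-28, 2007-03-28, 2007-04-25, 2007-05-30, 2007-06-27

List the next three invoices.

Every date is a Wednesday; gaps 35, 28, 28, 28, 35, 28 days.
Each is the last Wednesday of its month (at least one falls on the 29th or later, ruling out '4th Wednesday').
July 2007 ends with Wednesday 2007-07-25.
Last Wednesday of August 2007: 2007-08-29.
September 2007 ends with Wednesday 2007-09-26.

2007-07-25, 2007-08-29, 2007-09-26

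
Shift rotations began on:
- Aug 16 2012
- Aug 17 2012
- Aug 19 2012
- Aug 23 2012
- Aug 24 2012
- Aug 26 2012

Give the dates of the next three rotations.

Aug 30 2012, Aug 31 2012, Sep 2 2012

The gap pattern 1, 2, 4, 1, 2 repeats every 3 events.
These are the Thursdays, Fridays and Sundays of each week.
Next Thursday: Aug 30 2012.
The following Friday is Aug 31 2012.
Next Sunday: Sep 2 2012.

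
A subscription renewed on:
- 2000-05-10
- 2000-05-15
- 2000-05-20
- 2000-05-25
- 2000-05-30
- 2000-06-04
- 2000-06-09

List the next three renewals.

Gaps between consecutive events: 5, 5, 5, 5, 5, 5 days — a constant 5-day interval.
2000-06-09 + 5 days = 2000-06-14.
2000-06-14 + 5 days = 2000-06-19.
2000-06-19 + 5 days = 2000-06-24.

2000-06-14, 2000-06-19, 2000-06-24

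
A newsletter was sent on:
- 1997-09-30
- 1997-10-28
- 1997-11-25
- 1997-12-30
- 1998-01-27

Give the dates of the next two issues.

1998-02-24, 1998-03-31

Every date is a Tuesday; gaps 28, 28, 35, 28 days.
Each is the last Tuesday of its month (at least one falls on the 29th or later, ruling out '4th Tuesday').
Last Tuesday of February 1998: 1998-02-24.
Last Tuesday of March 1998: 1998-03-31.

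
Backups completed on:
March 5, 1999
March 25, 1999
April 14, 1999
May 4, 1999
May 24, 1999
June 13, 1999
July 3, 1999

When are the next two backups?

Gaps between consecutive events: 20, 20, 20, 20, 20, 20 days — a constant 20-day interval.
July 3, 1999 + 20 days = July 23, 1999.
July 23, 1999 + 20 days = August 12, 1999.

July 23, 1999; August 12, 1999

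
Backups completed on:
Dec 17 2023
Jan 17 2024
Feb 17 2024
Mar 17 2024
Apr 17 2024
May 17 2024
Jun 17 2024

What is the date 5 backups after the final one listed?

Nov 17 2024

The day-of-month is always 17 (31, 31, 29, 31, 30, 31 days between events).
So this recurs on the 17th of each month.
Next: July 2024 → Jul 17 2024.
August 2024: Aug 17 2024.
September 2024: Sep 17 2024.
Next: October 2024 → Oct 17 2024.
Next: November 2024 → Nov 17 2024.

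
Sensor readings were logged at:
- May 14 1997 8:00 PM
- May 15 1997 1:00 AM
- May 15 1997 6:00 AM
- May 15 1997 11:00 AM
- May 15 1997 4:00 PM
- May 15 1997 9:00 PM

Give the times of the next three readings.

May 16 1997 2:00 AM, May 16 1997 7:00 AM, May 16 1997 12:00 PM

The interval is a steady 5 hours (5, 5, 5, 5, 5).
May 15 1997 9:00 PM + 5 h = May 16 1997 2:00 AM.
May 16 1997 2:00 AM + 5 h = May 16 1997 7:00 AM.
May 16 1997 7:00 AM + 5 h = May 16 1997 12:00 PM.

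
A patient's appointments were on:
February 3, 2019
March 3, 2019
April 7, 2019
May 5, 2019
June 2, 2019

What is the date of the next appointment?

July 7, 2019

All dates are Sundays, 28, 35, 28, 28 days apart.
Specifically, the 1st Sunday of each month.
July 2019 — 1st Sunday is July 7, 2019.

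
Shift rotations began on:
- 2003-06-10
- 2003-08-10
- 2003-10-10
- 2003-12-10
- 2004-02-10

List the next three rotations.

Each date is the 10th; the gaps (61, 61, 61, 62) track the month lengths.
The rule is the 10th of every 2 months.
Next: April 2004 → 2004-04-10.
June 2004: 2004-06-10.
Next: August 2004 → 2004-08-10.

2004-04-10, 2004-06-10, 2004-08-10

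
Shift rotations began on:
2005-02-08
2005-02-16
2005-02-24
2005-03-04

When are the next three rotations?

Every event comes 8 days after the last (8, 8, 8).
2005-03-04 + 8 days = 2005-03-12.
2005-03-12 + 8 days = 2005-03-20.
2005-03-20 + 8 days = 2005-03-28.

2005-03-12, 2005-03-20, 2005-03-28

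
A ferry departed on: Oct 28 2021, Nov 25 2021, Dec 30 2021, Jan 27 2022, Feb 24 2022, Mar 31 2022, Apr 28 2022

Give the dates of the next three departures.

May 26 2022, Jun 30 2022, Jul 28 2022

All Thursdays; the gaps (28, 35, 28, 28, 35, 28) vary with month length.
This is the last Thursday of each month.
May 2022 ends with Thursday May 26 2022.
June 2022 ends with Thursday Jun 30 2022.
July 2022 ends with Thursday Jul 28 2022.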